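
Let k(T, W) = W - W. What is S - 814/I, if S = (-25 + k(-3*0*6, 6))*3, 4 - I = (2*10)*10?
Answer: -6943/98 ≈ -70.847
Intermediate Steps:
k(T, W) = 0
I = -196 (I = 4 - 2*10*10 = 4 - 20*10 = 4 - 1*200 = 4 - 200 = -196)
S = -75 (S = (-25 + 0)*3 = -25*3 = -75)
S - 814/I = -75 - 814/(-196) = -75 - 814*(-1/196) = -75 + 407/98 = -6943/98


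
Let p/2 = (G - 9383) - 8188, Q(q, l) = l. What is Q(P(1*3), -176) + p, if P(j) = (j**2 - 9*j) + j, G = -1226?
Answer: -37770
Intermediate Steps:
P(j) = j**2 - 8*j
p = -37594 (p = 2*((-1226 - 9383) - 8188) = 2*(-10609 - 8188) = 2*(-18797) = -37594)
Q(P(1*3), -176) + p = -176 - 37594 = -37770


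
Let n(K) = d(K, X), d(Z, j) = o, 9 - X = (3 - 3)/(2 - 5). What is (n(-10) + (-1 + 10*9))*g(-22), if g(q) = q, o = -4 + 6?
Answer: -2002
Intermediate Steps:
X = 9 (X = 9 - (3 - 3)/(2 - 5) = 9 - 0/(-3) = 9 - 0*(-1)/3 = 9 - 1*0 = 9 + 0 = 9)
o = 2
d(Z, j) = 2
n(K) = 2
(n(-10) + (-1 + 10*9))*g(-22) = (2 + (-1 + 10*9))*(-22) = (2 + (-1 + 90))*(-22) = (2 + 89)*(-22) = 91*(-22) = -2002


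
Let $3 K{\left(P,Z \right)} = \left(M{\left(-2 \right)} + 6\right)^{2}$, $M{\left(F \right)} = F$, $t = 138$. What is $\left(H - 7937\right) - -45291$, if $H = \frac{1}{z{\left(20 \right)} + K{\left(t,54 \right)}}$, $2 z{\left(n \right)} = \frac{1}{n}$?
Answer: $\frac{24018742}{643} \approx 37354.0$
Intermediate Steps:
$K{\left(P,Z \right)} = \frac{16}{3}$ ($K{\left(P,Z \right)} = \frac{\left(-2 + 6\right)^{2}}{3} = \frac{4^{2}}{3} = \frac{1}{3} \cdot 16 = \frac{16}{3}$)
$z{\left(n \right)} = \frac{1}{2 n}$
$H = \frac{120}{643}$ ($H = \frac{1}{\frac{1}{2 \cdot 20} + \frac{16}{3}} = \frac{1}{\frac{1}{2} \cdot \frac{1}{20} + \frac{16}{3}} = \frac{1}{\frac{1}{40} + \frac{16}{3}} = \frac{1}{\frac{643}{120}} = \frac{120}{643} \approx 0.18663$)
$\left(H - 7937\right) - -45291 = \left(\frac{120}{643} - 7937\right) - -45291 = - \frac{5103371}{643} + 45291 = \frac{24018742}{643}$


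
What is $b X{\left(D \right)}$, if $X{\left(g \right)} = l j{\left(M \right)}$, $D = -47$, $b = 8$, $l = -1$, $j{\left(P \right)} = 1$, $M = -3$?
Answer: $-8$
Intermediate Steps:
$X{\left(g \right)} = -1$ ($X{\left(g \right)} = \left(-1\right) 1 = -1$)
$b X{\left(D \right)} = 8 \left(-1\right) = -8$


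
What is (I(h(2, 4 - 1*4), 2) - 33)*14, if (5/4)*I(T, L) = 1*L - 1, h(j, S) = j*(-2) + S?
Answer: -2254/5 ≈ -450.80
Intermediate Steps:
h(j, S) = S - 2*j (h(j, S) = -2*j + S = S - 2*j)
I(T, L) = -⅘ + 4*L/5 (I(T, L) = 4*(1*L - 1)/5 = 4*(L - 1)/5 = 4*(-1 + L)/5 = -⅘ + 4*L/5)
(I(h(2, 4 - 1*4), 2) - 33)*14 = ((-⅘ + (⅘)*2) - 33)*14 = ((-⅘ + 8/5) - 33)*14 = (⅘ - 33)*14 = -161/5*14 = -2254/5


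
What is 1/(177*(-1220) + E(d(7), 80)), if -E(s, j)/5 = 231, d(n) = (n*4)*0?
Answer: -1/217095 ≈ -4.6063e-6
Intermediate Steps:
d(n) = 0 (d(n) = (4*n)*0 = 0)
E(s, j) = -1155 (E(s, j) = -5*231 = -1155)
1/(177*(-1220) + E(d(7), 80)) = 1/(177*(-1220) - 1155) = 1/(-215940 - 1155) = 1/(-217095) = -1/217095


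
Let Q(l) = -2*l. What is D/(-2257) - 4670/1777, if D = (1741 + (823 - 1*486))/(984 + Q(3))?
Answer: -5155999213/1961226921 ≈ -2.6290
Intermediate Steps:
D = 1039/489 (D = (1741 + (823 - 1*486))/(984 - 2*3) = (1741 + (823 - 486))/(984 - 6) = (1741 + 337)/978 = 2078*(1/978) = 1039/489 ≈ 2.1247)
D/(-2257) - 4670/1777 = (1039/489)/(-2257) - 4670/1777 = (1039/489)*(-1/2257) - 4670*1/1777 = -1039/1103673 - 4670/1777 = -5155999213/1961226921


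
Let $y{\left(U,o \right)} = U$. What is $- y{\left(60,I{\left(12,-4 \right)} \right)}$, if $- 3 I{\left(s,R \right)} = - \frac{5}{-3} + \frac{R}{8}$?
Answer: $-60$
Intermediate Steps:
$I{\left(s,R \right)} = - \frac{5}{9} - \frac{R}{24}$ ($I{\left(s,R \right)} = - \frac{- \frac{5}{-3} + \frac{R}{8}}{3} = - \frac{\left(-5\right) \left(- \frac{1}{3}\right) + R \frac{1}{8}}{3} = - \frac{\frac{5}{3} + \frac{R}{8}}{3} = - \frac{5}{9} - \frac{R}{24}$)
$- y{\left(60,I{\left(12,-4 \right)} \right)} = \left(-1\right) 60 = -60$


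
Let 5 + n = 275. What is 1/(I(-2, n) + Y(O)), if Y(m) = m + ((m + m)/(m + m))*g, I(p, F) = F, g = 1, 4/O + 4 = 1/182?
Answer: 727/196289 ≈ 0.0037037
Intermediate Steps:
O = -728/727 (O = 4/(-4 + 1/182) = 4/(-727/182) = 4*(-182/727) = -728/727 ≈ -1.0014)
n = 270 (n = -5 + 275 = 270)
Y(m) = 1 + m (Y(m) = m + ((m + m)/(m + m))*1 = m + ((2*m)/((2*m)))*1 = m + ((2*m)*(1/(2*m)))*1 = m + 1*1 = m + 1 = 1 + m)
1/(I(-2, n) + Y(O)) = 1/(270 + (1 - 728/727)) = 1/(270 - 1/727) = 1/(196289/727) = 727/196289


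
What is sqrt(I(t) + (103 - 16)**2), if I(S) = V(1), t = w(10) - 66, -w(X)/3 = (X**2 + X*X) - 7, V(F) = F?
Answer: sqrt(7570) ≈ 87.006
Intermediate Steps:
w(X) = 21 - 6*X**2 (w(X) = -3*((X**2 + X*X) - 7) = -3*((X**2 + X**2) - 7) = -3*(2*X**2 - 7) = -3*(-7 + 2*X**2) = 21 - 6*X**2)
t = -645 (t = (21 - 6*10**2) - 66 = (21 - 6*100) - 66 = (21 - 600) - 66 = -579 - 66 = -645)
I(S) = 1
sqrt(I(t) + (103 - 16)**2) = sqrt(1 + (103 - 16)**2) = sqrt(1 + 87**2) = sqrt(1 + 7569) = sqrt(7570)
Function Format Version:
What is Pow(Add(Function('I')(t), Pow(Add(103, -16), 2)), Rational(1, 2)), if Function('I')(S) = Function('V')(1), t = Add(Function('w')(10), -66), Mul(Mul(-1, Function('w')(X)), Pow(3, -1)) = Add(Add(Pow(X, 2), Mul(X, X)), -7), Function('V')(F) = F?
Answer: Pow(7570, Rational(1, 2)) ≈ 87.006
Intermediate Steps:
Function('w')(X) = Add(21, Mul(-6, Pow(X, 2))) (Function('w')(X) = Mul(-3, Add(Add(Pow(X, 2), Mul(X, X)), -7)) = Mul(-3, Add(Add(Pow(X, 2), Pow(X, 2)), -7)) = Mul(-3, Add(Mul(2, Pow(X, 2)), -7)) = Mul(-3, Add(-7, Mul(2, Pow(X, 2)))) = Add(21, Mul(-6, Pow(X, 2))))
t = -645 (t = Add(Add(21, Mul(-6, Pow(10, 2))), -66) = Add(Add(21, Mul(-6, 100)), -66) = Add(Add(21, -600), -66) = Add(-579, -66) = -645)
Function('I')(S) = 1
Pow(Add(Function('I')(t), Pow(Add(103, -16), 2)), Rational(1, 2)) = Pow(Add(1, Pow(Add(103, -16), 2)), Rational(1, 2)) = Pow(Add(1, Pow(87, 2)), Rational(1, 2)) = Pow(Add(1, 7569), Rational(1, 2)) = Pow(7570, Rational(1, 2))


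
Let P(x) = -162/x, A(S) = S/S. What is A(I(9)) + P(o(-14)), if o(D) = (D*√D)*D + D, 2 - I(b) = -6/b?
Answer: 2144/2135 + 18*I*√14/305 ≈ 1.0042 + 0.22082*I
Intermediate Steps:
I(b) = 2 + 6/b (I(b) = 2 - (-6)/b = 2 + 6/b)
o(D) = D + D^(5/2) (o(D) = D^(3/2)*D + D = D^(5/2) + D = D + D^(5/2))
A(S) = 1
A(I(9)) + P(o(-14)) = 1 - 162/(-14 + (-14)^(5/2)) = 1 - 162/(-14 + 196*I*√14)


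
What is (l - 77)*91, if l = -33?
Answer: -10010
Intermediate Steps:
(l - 77)*91 = (-33 - 77)*91 = -110*91 = -10010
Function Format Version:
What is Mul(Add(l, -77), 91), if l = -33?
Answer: -10010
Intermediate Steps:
Mul(Add(l, -77), 91) = Mul(Add(-33, -77), 91) = Mul(-110, 91) = -10010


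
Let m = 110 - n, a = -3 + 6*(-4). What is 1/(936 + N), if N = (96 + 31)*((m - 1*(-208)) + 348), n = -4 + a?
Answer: 1/89455 ≈ 1.1179e-5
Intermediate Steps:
a = -27 (a = -3 - 24 = -27)
n = -31 (n = -4 - 27 = -31)
m = 141 (m = 110 - 1*(-31) = 110 + 31 = 141)
N = 88519 (N = (96 + 31)*((141 - 1*(-208)) + 348) = 127*((141 + 208) + 348) = 127*(349 + 348) = 127*697 = 88519)
1/(936 + N) = 1/(936 + 88519) = 1/89455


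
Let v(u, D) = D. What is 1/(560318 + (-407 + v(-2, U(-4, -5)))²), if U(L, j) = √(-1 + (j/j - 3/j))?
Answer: 3024865/2195952327884 + 2035*√15/6587856983652 ≈ 1.3787e-6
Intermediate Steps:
U(L, j) = √3*√(-1/j) (U(L, j) = √(-1 + (1 - 3/j)) = √(-3/j) = √3*√(-1/j))
1/(560318 + (-407 + v(-2, U(-4, -5)))²) = 1/(560318 + (-407 + √3*√(-1/(-5)))²) = 1/(560318 + (-407 + √3*√(-1*(-⅕)))²) = 1/(560318 + (-407 + √3*√(⅕))²) = 1/(560318 + (-407 + √3*(√5/5))²) = 1/(560318 + (-407 + √15/5)²)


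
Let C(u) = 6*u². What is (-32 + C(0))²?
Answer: 1024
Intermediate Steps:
(-32 + C(0))² = (-32 + 6*0²)² = (-32 + 6*0)² = (-32 + 0)² = (-32)² = 1024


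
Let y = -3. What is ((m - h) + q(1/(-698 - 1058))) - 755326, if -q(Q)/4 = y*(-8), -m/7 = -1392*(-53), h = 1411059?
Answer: -2682913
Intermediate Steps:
m = -516432 (m = -(-9744)*(-53) = -7*73776 = -516432)
q(Q) = -96 (q(Q) = -(-12)*(-8) = -4*24 = -96)
((m - h) + q(1/(-698 - 1058))) - 755326 = ((-516432 - 1*1411059) - 96) - 755326 = ((-516432 - 1411059) - 96) - 755326 = (-1927491 - 96) - 755326 = -1927587 - 755326 = -2682913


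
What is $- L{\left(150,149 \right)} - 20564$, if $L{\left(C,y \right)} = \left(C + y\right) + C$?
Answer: $-21013$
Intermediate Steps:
$L{\left(C,y \right)} = y + 2 C$
$- L{\left(150,149 \right)} - 20564 = - (149 + 2 \cdot 150) - 20564 = - (149 + 300) - 20564 = \left(-1\right) 449 - 20564 = -449 - 20564 = -21013$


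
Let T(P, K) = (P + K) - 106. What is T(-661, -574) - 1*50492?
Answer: -51833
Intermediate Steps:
T(P, K) = -106 + K + P (T(P, K) = (K + P) - 106 = -106 + K + P)
T(-661, -574) - 1*50492 = (-106 - 574 - 661) - 1*50492 = -1341 - 50492 = -51833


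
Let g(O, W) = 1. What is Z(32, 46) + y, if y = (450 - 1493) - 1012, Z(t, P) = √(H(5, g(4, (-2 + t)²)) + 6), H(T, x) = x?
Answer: -2055 + √7 ≈ -2052.4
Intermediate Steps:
Z(t, P) = √7 (Z(t, P) = √(1 + 6) = √7)
y = -2055 (y = -1043 - 1012 = -2055)
Z(32, 46) + y = √7 - 2055 = -2055 + √7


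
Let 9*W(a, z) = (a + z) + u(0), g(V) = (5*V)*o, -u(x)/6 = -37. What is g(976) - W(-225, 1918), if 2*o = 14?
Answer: 305525/9 ≈ 33947.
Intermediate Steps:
o = 7 (o = (½)*14 = 7)
u(x) = 222 (u(x) = -6*(-37) = 222)
g(V) = 35*V (g(V) = (5*V)*7 = 35*V)
W(a, z) = 74/3 + a/9 + z/9 (W(a, z) = ((a + z) + 222)/9 = (222 + a + z)/9 = 74/3 + a/9 + z/9)
g(976) - W(-225, 1918) = 35*976 - (74/3 + (⅑)*(-225) + (⅑)*1918) = 34160 - (74/3 - 25 + 1918/9) = 34160 - 1*1915/9 = 34160 - 1915/9 = 305525/9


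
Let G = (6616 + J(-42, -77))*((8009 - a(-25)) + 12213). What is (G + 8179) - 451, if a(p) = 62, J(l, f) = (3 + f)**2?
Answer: 243782448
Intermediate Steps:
G = 243774720 (G = (6616 + (3 - 77)**2)*((8009 - 1*62) + 12213) = (6616 + (-74)**2)*((8009 - 62) + 12213) = (6616 + 5476)*(7947 + 12213) = 12092*20160 = 243774720)
(G + 8179) - 451 = (243774720 + 8179) - 451 = 243782899 - 451 = 243782448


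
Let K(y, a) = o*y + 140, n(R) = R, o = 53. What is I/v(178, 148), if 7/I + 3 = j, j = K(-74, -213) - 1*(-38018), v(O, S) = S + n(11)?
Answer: 7/5443047 ≈ 1.2860e-6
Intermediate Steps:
K(y, a) = 140 + 53*y (K(y, a) = 53*y + 140 = 140 + 53*y)
v(O, S) = 11 + S (v(O, S) = S + 11 = 11 + S)
j = 34236 (j = (140 + 53*(-74)) - 1*(-38018) = (140 - 3922) + 38018 = -3782 + 38018 = 34236)
I = 7/34233 (I = 7/(-3 + 34236) = 7/34233 ≈ 0.00020448)
I/v(178, 148) = 7/(34233*(11 + 148)) = (7/34233)/159 = (7/34233)*(1/159) = 7/5443047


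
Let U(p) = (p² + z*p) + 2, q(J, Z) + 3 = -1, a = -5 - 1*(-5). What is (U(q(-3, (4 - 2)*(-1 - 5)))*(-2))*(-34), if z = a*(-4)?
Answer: 1224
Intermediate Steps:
a = 0 (a = -5 + 5 = 0)
z = 0 (z = 0*(-4) = 0)
q(J, Z) = -4 (q(J, Z) = -3 - 1 = -4)
U(p) = 2 + p² (U(p) = (p² + 0*p) + 2 = (p² + 0) + 2 = p² + 2 = 2 + p²)
(U(q(-3, (4 - 2)*(-1 - 5)))*(-2))*(-34) = ((2 + (-4)²)*(-2))*(-34) = ((2 + 16)*(-2))*(-34) = (18*(-2))*(-34) = -36*(-34) = 1224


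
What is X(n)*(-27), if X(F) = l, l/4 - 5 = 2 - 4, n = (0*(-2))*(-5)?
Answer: -324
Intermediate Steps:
n = 0 (n = 0*(-5) = 0)
l = 12 (l = 20 + 4*(2 - 4) = 20 + 4*(-2) = 20 - 8 = 12)
X(F) = 12
X(n)*(-27) = 12*(-27) = -324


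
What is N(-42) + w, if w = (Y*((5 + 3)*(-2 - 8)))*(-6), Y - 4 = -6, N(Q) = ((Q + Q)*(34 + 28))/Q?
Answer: -836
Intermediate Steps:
N(Q) = 124 (N(Q) = ((2*Q)*62)/Q = (124*Q)/Q = 124)
Y = -2 (Y = 4 - 6 = -2)
w = -960 (w = -2*(5 + 3)*(-2 - 8)*(-6) = -16*(-10)*(-6) = -2*(-80)*(-6) = 160*(-6) = -960)
N(-42) + w = 124 - 960 = -836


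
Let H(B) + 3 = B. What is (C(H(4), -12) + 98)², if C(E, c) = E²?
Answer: 9801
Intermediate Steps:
H(B) = -3 + B
(C(H(4), -12) + 98)² = ((-3 + 4)² + 98)² = (1² + 98)² = (1 + 98)² = 99² = 9801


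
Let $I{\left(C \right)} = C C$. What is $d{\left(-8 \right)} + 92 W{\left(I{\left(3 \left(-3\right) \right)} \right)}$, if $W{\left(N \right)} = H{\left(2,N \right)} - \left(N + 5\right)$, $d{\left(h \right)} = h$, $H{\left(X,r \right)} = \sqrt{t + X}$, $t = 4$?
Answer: $-7920 + 92 \sqrt{6} \approx -7694.6$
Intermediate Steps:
$I{\left(C \right)} = C^{2}$
$H{\left(X,r \right)} = \sqrt{4 + X}$
$W{\left(N \right)} = -5 + \sqrt{6} - N$ ($W{\left(N \right)} = \sqrt{4 + 2} - \left(N + 5\right) = \sqrt{6} - \left(5 + N\right) = -5 + \sqrt{6} - N$)
$d{\left(-8 \right)} + 92 W{\left(I{\left(3 \left(-3\right) \right)} \right)} = -8 + 92 \left(-5 + \sqrt{6} - \left(3 \left(-3\right)\right)^{2}\right) = -8 + 92 \left(-5 + \sqrt{6} - \left(-9\right)^{2}\right) = -8 + 92 \left(-5 + \sqrt{6} - 81\right) = -8 + 92 \left(-86 + \sqrt{6}\right) = -8 - \left(7912 - 92 \sqrt{6}\right) = -7920 + 92 \sqrt{6}$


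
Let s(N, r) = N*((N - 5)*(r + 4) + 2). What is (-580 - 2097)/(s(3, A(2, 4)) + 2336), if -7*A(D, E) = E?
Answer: -18739/16250 ≈ -1.1532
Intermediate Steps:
A(D, E) = -E/7
s(N, r) = N*(2 + (-5 + N)*(4 + r)) (s(N, r) = N*((-5 + N)*(4 + r) + 2) = N*(2 + (-5 + N)*(4 + r)))
(-580 - 2097)/(s(3, A(2, 4)) + 2336) = (-580 - 2097)/(3*(-18 - (-5)*4/7 + 4*3 + 3*(-⅐*4)) + 2336) = -2677/(3*(-18 - 5*(-4/7) + 12 + 3*(-4/7)) + 2336) = -2677/(3*(-18 + 20/7 + 12 - 12/7) + 2336) = -2677/(3*(-34/7) + 2336) = -2677/(-102/7 + 2336) = -2677/16250/7 = -2677*7/16250 = -18739/16250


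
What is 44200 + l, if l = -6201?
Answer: 37999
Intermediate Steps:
44200 + l = 44200 - 6201 = 37999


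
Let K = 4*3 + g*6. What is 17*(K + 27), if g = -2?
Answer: 459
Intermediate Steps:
K = 0 (K = 4*3 - 2*6 = 12 - 12 = 0)
17*(K + 27) = 17*(0 + 27) = 17*27 = 459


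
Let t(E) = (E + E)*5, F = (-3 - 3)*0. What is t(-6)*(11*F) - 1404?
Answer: -1404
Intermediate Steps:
F = 0 (F = -6*0 = 0)
t(E) = 10*E (t(E) = (2*E)*5 = 10*E)
t(-6)*(11*F) - 1404 = (10*(-6))*(11*0) - 1404 = -60*0 - 1404 = 0 - 1404 = -1404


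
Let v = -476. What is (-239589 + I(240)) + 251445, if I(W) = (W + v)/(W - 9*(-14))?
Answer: 2169530/183 ≈ 11855.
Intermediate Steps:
I(W) = (-476 + W)/(126 + W) (I(W) = (W - 476)/(W - 9*(-14)) = (-476 + W)/(W + 126) = (-476 + W)/(126 + W))
(-239589 + I(240)) + 251445 = (-239589 + (-476 + 240)/(126 + 240)) + 251445 = (-239589 - 236/366) + 251445 = (-239589 + (1/366)*(-236)) + 251445 = (-239589 - 118/183) + 251445 = -43844905/183 + 251445 = 2169530/183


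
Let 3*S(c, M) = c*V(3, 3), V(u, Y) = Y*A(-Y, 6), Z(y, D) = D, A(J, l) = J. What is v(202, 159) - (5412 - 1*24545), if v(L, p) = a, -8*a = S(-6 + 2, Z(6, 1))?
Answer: 38263/2 ≈ 19132.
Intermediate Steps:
V(u, Y) = -Y² (V(u, Y) = Y*(-Y) = -Y²)
S(c, M) = -3*c (S(c, M) = (c*(-1*3²))/3 = (c*(-1*9))/3 = (c*(-9))/3 = (-9*c)/3 = -3*c)
a = -3/2 (a = -(-3)*(-6 + 2)/8 = -(-3)*(-4)/8 = -⅛*12 = -3/2 ≈ -1.5000)
v(L, p) = -3/2
v(202, 159) - (5412 - 1*24545) = -3/2 - (5412 - 1*24545) = -3/2 - (5412 - 24545) = -3/2 - 1*(-19133) = -3/2 + 19133 = 38263/2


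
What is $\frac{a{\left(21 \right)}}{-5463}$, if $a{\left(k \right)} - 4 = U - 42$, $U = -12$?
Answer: $\frac{50}{5463} \approx 0.0091525$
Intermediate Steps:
$a{\left(k \right)} = -50$ ($a{\left(k \right)} = 4 - 54 = -50$)
$\frac{a{\left(21 \right)}}{-5463} = - \frac{50}{-5463} = \left(-50\right) \left(- \frac{1}{5463}\right) = \frac{50}{5463}$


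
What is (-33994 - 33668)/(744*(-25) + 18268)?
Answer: 33831/166 ≈ 203.80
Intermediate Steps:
(-33994 - 33668)/(744*(-25) + 18268) = -67662/(-18600 + 18268) = -67662/(-332) = -67662*(-1/332) = 33831/166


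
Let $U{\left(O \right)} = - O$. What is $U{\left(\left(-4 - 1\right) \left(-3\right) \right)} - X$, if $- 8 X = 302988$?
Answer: $\frac{75717}{2} \approx 37859.0$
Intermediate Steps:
$X = - \frac{75747}{2}$ ($X = \left(- \frac{1}{8}\right) 302988 = - \frac{75747}{2} \approx -37874.0$)
$U{\left(\left(-4 - 1\right) \left(-3\right) \right)} - X = - \left(-4 - 1\right) \left(-3\right) - - \frac{75747}{2} = - \left(-5\right) \left(-3\right) + \frac{75747}{2} = \left(-1\right) 15 + \frac{75747}{2} = -15 + \frac{75747}{2} = \frac{75717}{2}$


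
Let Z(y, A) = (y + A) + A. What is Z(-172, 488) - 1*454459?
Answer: -453655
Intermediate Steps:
Z(y, A) = y + 2*A (Z(y, A) = (A + y) + A = y + 2*A)
Z(-172, 488) - 1*454459 = (-172 + 2*488) - 1*454459 = (-172 + 976) - 454459 = 804 - 454459 = -453655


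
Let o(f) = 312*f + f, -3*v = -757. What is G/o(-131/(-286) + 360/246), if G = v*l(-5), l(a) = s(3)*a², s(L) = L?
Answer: 221914550/7052203 ≈ 31.467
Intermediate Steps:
v = 757/3 (v = -⅓*(-757) = 757/3 ≈ 252.33)
l(a) = 3*a²
o(f) = 313*f
G = 18925 (G = 757*(3*(-5)²)/3 = 757*(3*25)/3 = (757/3)*75 = 18925)
G/o(-131/(-286) + 360/246) = 18925/((313*(-131/(-286) + 360/246))) = 18925/((313*(-131*(-1/286) + 360*(1/246)))) = 18925/((313*(131/286 + 60/41))) = 18925/((313*(22531/11726))) = 18925/(7052203/11726) = 18925*(11726/7052203) = 221914550/7052203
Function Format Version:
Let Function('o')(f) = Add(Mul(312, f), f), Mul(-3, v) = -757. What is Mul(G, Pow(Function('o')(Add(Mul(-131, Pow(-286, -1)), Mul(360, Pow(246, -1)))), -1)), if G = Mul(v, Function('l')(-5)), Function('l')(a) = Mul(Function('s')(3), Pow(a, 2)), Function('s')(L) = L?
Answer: Rational(221914550, 7052203) ≈ 31.467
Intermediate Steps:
v = Rational(757, 3) (v = Mul(Rational(-1, 3), -757) = Rational(757, 3) ≈ 252.33)
Function('l')(a) = Mul(3, Pow(a, 2))
Function('o')(f) = Mul(313, f)
G = 18925 (G = Mul(Rational(757, 3), Mul(3, Pow(-5, 2))) = Mul(Rational(757, 3), Mul(3, 25)) = Mul(Rational(757, 3), 75) = 18925)
Mul(G, Pow(Function('o')(Add(Mul(-131, Pow(-286, -1)), Mul(360, Pow(246, -1)))), -1)) = Mul(18925, Pow(Mul(313, Add(Mul(-131, Pow(-286, -1)), Mul(360, Pow(246, -1)))), -1)) = Mul(18925, Pow(Mul(313, Add(Mul(-131, Rational(-1, 286)), Mul(360, Rational(1, 246)))), -1)) = Mul(18925, Pow(Mul(313, Add(Rational(131, 286), Rational(60, 41))), -1)) = Mul(18925, Pow(Mul(313, Rational(22531, 11726)), -1)) = Mul(18925, Pow(Rational(7052203, 11726), -1)) = Mul(18925, Rational(11726, 7052203)) = Rational(221914550, 7052203)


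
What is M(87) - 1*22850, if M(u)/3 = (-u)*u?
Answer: -45557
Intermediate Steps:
M(u) = -3*u² (M(u) = 3*((-u)*u) = 3*(-u²) = -3*u²)
M(87) - 1*22850 = -3*87² - 1*22850 = -3*7569 - 22850 = -22707 - 22850 = -45557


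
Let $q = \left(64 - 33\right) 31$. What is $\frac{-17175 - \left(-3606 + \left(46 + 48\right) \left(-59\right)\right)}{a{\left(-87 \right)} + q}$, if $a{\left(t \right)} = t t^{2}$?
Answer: $\frac{8023}{657542} \approx 0.012202$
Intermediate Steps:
$q = 961$ ($q = 31 \cdot 31 = 961$)
$a{\left(t \right)} = t^{3}$
$\frac{-17175 - \left(-3606 + \left(46 + 48\right) \left(-59\right)\right)}{a{\left(-87 \right)} + q} = \frac{-17175 - \left(-3606 + \left(46 + 48\right) \left(-59\right)\right)}{\left(-87\right)^{3} + 961} = \frac{-17175 - \left(-3606 + 94 \left(-59\right)\right)}{-658503 + 961} = \frac{-17175 + \left(3606 - -5546\right)}{-657542} = \left(-17175 + \left(3606 + 5546\right)\right) \left(- \frac{1}{657542}\right) = \left(-17175 + 9152\right) \left(- \frac{1}{657542}\right) = \left(-8023\right) \left(- \frac{1}{657542}\right) = \frac{8023}{657542}$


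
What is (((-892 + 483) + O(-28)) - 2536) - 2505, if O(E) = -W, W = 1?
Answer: -5451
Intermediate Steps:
O(E) = -1 (O(E) = -1*1 = -1)
(((-892 + 483) + O(-28)) - 2536) - 2505 = (((-892 + 483) - 1) - 2536) - 2505 = ((-409 - 1) - 2536) - 2505 = (-410 - 2536) - 2505 = -2946 - 2505 = -5451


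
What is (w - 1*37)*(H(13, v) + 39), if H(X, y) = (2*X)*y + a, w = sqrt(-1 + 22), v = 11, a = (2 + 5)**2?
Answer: -13838 + 374*sqrt(21) ≈ -12124.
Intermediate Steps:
a = 49 (a = 7**2 = 49)
w = sqrt(21) ≈ 4.5826
H(X, y) = 49 + 2*X*y (H(X, y) = (2*X)*y + 49 = 2*X*y + 49 = 49 + 2*X*y)
(w - 1*37)*(H(13, v) + 39) = (sqrt(21) - 1*37)*((49 + 2*13*11) + 39) = (sqrt(21) - 37)*((49 + 286) + 39) = (-37 + sqrt(21))*(335 + 39) = (-37 + sqrt(21))*374 = -13838 + 374*sqrt(21)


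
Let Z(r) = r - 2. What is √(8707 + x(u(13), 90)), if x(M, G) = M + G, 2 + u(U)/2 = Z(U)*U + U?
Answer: √9105 ≈ 95.420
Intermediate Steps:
Z(r) = -2 + r
u(U) = -4 + 2*U + 2*U*(-2 + U) (u(U) = -4 + 2*((-2 + U)*U + U) = -4 + 2*(U*(-2 + U) + U) = -4 + 2*(U + U*(-2 + U)) = -4 + (2*U + 2*U*(-2 + U)) = -4 + 2*U + 2*U*(-2 + U))
x(M, G) = G + M
√(8707 + x(u(13), 90)) = √(8707 + (90 + (-4 - 2*13 + 2*13²))) = √(8707 + (90 + (-4 - 26 + 2*169))) = √(8707 + (90 + (-4 - 26 + 338))) = √(8707 + (90 + 308)) = √(8707 + 398) = √9105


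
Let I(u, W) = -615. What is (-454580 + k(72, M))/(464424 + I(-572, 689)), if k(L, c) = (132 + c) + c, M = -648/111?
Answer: -16815008/17160933 ≈ -0.97984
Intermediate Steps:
M = -216/37 (M = -648*1/111 = -216/37 ≈ -5.8378)
k(L, c) = 132 + 2*c
(-454580 + k(72, M))/(464424 + I(-572, 689)) = (-454580 + (132 + 2*(-216/37)))/(464424 - 615) = (-454580 + (132 - 432/37))/463809 = (-454580 + 4452/37)*(1/463809) = -16815008/37*1/463809 = -16815008/17160933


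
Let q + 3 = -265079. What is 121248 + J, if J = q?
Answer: -143834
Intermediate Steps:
q = -265082 (q = -3 - 265079 = -265082)
J = -265082
121248 + J = 121248 - 265082 = -143834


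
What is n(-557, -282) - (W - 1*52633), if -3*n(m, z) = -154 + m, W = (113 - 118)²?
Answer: 52845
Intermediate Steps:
W = 25 (W = (-5)² = 25)
n(m, z) = 154/3 - m/3 (n(m, z) = -(-154 + m)/3 = 154/3 - m/3)
n(-557, -282) - (W - 1*52633) = (154/3 - ⅓*(-557)) - (25 - 1*52633) = (154/3 + 557/3) - (25 - 52633) = 237 - 1*(-52608) = 237 + 52608 = 52845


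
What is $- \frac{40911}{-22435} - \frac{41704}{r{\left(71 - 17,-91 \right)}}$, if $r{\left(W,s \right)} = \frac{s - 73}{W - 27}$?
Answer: $\frac{6317174721}{919835} \approx 6867.7$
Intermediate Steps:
$r{\left(W,s \right)} = \frac{-73 + s}{-27 + W}$
$- \frac{40911}{-22435} - \frac{41704}{r{\left(71 - 17,-91 \right)}} = - \frac{40911}{-22435} - \frac{41704}{\frac{1}{-27 + \left(71 - 17\right)} \left(-73 - 91\right)} = \left(-40911\right) \left(- \frac{1}{22435}\right) - \frac{41704}{\frac{1}{-27 + \left(71 - 17\right)} \left(-164\right)} = \frac{40911}{22435} - \frac{41704}{\frac{1}{-27 + 54} \left(-164\right)} = \frac{40911}{22435} - \frac{41704}{\frac{1}{27} \left(-164\right)} = \frac{40911}{22435} - \frac{41704}{- \frac{164}{27}} = \frac{40911}{22435} - - \frac{281502}{41} = \frac{40911}{22435} + \frac{281502}{41} = \frac{6317174721}{919835}$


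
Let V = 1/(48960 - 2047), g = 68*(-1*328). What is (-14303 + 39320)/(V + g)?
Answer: -391207507/348782517 ≈ -1.1216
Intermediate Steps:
g = -22304 (g = 68*(-328) = -22304)
V = 1/46913 ≈ 2.1316e-5
(-14303 + 39320)/(V + g) = (-14303 + 39320)/(1/46913 - 22304) = 25017/(-1046347551/46913) = 25017*(-46913/1046347551) = -391207507/348782517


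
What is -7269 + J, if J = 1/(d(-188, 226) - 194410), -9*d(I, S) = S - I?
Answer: -1413500665/194456 ≈ -7269.0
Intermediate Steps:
d(I, S) = -S/9 + I/9 (d(I, S) = -(S - I)/9 = -S/9 + I/9)
J = -1/194456 (J = 1/((-1/9*226 + (1/9)*(-188)) - 194410) = 1/((-226/9 - 188/9) - 194410) = 1/(-46 - 194410) = 1/(-194456) = -1/194456 ≈ -5.1426e-6)
-7269 + J = -7269 - 1/194456 = -1413500665/194456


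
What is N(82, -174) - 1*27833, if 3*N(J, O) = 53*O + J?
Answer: -92639/3 ≈ -30880.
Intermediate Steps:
N(J, O) = J/3 + 53*O/3 (N(J, O) = (53*O + J)/3 = (J + 53*O)/3 = J/3 + 53*O/3)
N(82, -174) - 1*27833 = ((⅓)*82 + (53/3)*(-174)) - 1*27833 = (82/3 - 3074) - 27833 = -9140/3 - 27833 = -92639/3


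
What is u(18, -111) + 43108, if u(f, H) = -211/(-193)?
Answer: 8320055/193 ≈ 43109.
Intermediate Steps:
u(f, H) = 211/193 (u(f, H) = -211*(-1/193) = 211/193)
u(18, -111) + 43108 = 211/193 + 43108 = 8320055/193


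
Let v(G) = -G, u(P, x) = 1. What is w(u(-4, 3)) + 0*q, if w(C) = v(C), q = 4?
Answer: -1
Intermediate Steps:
w(C) = -C
w(u(-4, 3)) + 0*q = -1*1 + 0*4 = -1 + 0 = -1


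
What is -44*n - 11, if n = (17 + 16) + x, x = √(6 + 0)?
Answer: -1463 - 44*√6 ≈ -1570.8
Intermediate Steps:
x = √6 ≈ 2.4495
n = 33 + √6 (n = (17 + 16) + √6 = 33 + √6 ≈ 35.449)
-44*n - 11 = -44*(33 + √6) - 11 = (-1452 - 44*√6) - 11 = -1463 - 44*√6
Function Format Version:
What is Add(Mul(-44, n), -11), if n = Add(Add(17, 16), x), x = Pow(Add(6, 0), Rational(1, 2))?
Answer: Add(-1463, Mul(-44, Pow(6, Rational(1, 2)))) ≈ -1570.8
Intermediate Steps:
x = Pow(6, Rational(1, 2)) ≈ 2.4495
n = Add(33, Pow(6, Rational(1, 2))) (n = Add(Add(17, 16), Pow(6, Rational(1, 2))) = Add(33, Pow(6, Rational(1, 2))) ≈ 35.449)
Add(Mul(-44, n), -11) = Add(Mul(-44, Add(33, Pow(6, Rational(1, 2)))), -11) = Add(Add(-1452, Mul(-44, Pow(6, Rational(1, 2)))), -11) = Add(-1463, Mul(-44, Pow(6, Rational(1, 2))))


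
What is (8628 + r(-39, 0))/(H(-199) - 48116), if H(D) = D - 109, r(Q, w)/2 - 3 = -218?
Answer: -4099/24212 ≈ -0.16930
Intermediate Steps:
r(Q, w) = -430 (r(Q, w) = 6 + 2*(-218) = 6 - 436 = -430)
H(D) = -109 + D
(8628 + r(-39, 0))/(H(-199) - 48116) = (8628 - 430)/((-109 - 199) - 48116) = 8198/(-308 - 48116) = 8198/(-48424) = 8198*(-1/48424) = -4099/24212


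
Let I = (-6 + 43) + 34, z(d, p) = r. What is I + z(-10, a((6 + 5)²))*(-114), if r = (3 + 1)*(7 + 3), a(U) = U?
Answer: -4489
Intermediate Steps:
r = 40 (r = 4*10 = 40)
z(d, p) = 40
I = 71 (I = 37 + 34 = 71)
I + z(-10, a((6 + 5)²))*(-114) = 71 + 40*(-114) = 71 - 4560 = -4489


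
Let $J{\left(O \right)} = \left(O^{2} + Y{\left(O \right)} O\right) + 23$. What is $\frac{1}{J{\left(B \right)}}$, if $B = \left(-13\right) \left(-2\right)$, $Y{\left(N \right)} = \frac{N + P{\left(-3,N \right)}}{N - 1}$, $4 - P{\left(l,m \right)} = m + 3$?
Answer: $\frac{25}{17501} \approx 0.0014285$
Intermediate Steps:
$P{\left(l,m \right)} = 1 - m$ ($P{\left(l,m \right)} = 4 - \left(m + 3\right) = 4 - \left(3 + m\right) = 1 - m$)
$Y{\left(N \right)} = \frac{1}{-1 + N}$ ($Y{\left(N \right)} = \frac{N - \left(-1 + N\right)}{N - 1} = 1 \frac{1}{-1 + N} = \frac{1}{-1 + N}$)
$B = 26$
$J{\left(O \right)} = 23 + O^{2} + \frac{O}{-1 + O}$ ($J{\left(O \right)} = \left(O^{2} + \frac{O}{-1 + O}\right) + 23 = 23 + O^{2} + \frac{O}{-1 + O}$)
$\frac{1}{J{\left(B \right)}} = \frac{1}{\frac{1}{-1 + 26} \left(26 + \left(-1 + 26\right) \left(23 + 26^{2}\right)\right)} = \frac{1}{\frac{1}{25} \left(26 + 25 \left(23 + 676\right)\right)} = \frac{1}{\frac{1}{25} \left(26 + 25 \cdot 699\right)} = \frac{1}{\frac{1}{25} \left(26 + 17475\right)} = \frac{1}{\frac{1}{25} \cdot 17501} = \frac{1}{\frac{17501}{25}} = \frac{25}{17501}$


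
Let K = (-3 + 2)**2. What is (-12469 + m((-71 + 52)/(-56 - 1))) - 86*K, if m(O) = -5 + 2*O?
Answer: -37678/3 ≈ -12559.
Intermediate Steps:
K = 1 (K = (-1)**2 = 1)
(-12469 + m((-71 + 52)/(-56 - 1))) - 86*K = (-12469 + (-5 + 2*((-71 + 52)/(-56 - 1)))) - 86*1 = (-12469 + (-5 + 2*(-19/(-57)))) - 86 = (-12469 + (-5 + 2*(-19*(-1/57)))) - 86 = (-12469 + (-5 + 2*(1/3))) - 86 = (-12469 + (-5 + 2/3)) - 86 = (-12469 - 13/3) - 86 = -37420/3 - 86 = -37678/3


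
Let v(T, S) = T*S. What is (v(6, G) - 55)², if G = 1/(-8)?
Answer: 49729/16 ≈ 3108.1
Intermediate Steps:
G = -⅛ ≈ -0.12500
v(T, S) = S*T
(v(6, G) - 55)² = (-⅛*6 - 55)² = (-¾ - 55)² = (-223/4)² = 49729/16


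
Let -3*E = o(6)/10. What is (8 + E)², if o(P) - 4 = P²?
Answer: 400/9 ≈ 44.444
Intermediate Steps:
o(P) = 4 + P²
E = -4/3 (E = -(4 + 6²)/(3*10) = -(4 + 36)/(3*10) = -40/(3*10) = -⅓*4 = -4/3 ≈ -1.3333)
(8 + E)² = (8 - 4/3)² = (20/3)² = 400/9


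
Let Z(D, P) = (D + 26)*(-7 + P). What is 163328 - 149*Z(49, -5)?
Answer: 297428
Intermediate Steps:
Z(D, P) = (-7 + P)*(26 + D) (Z(D, P) = (26 + D)*(-7 + P) = (-7 + P)*(26 + D))
163328 - 149*Z(49, -5) = 163328 - 149*(-182 - 7*49 + 26*(-5) + 49*(-5)) = 163328 - 149*(-182 - 343 - 130 - 245) = 163328 - 149*(-900) = 163328 - 1*(-134100) = 163328 + 134100 = 297428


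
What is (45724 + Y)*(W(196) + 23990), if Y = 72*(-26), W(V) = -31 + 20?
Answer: 1051527108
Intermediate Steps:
W(V) = -11
Y = -1872
(45724 + Y)*(W(196) + 23990) = (45724 - 1872)*(-11 + 23990) = 43852*23979 = 1051527108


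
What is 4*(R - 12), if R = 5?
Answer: -28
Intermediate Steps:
4*(R - 12) = 4*(5 - 12) = 4*(-7) = -28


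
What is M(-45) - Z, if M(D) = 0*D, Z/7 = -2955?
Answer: 20685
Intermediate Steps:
Z = -20685 (Z = 7*(-2955) = -20685)
M(D) = 0
M(-45) - Z = 0 - 1*(-20685) = 0 + 20685 = 20685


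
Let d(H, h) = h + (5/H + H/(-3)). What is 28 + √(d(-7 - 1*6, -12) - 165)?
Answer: 28 + I*√263211/39 ≈ 28.0 + 13.155*I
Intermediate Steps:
d(H, h) = h + 5/H - H/3 (d(H, h) = h + (5/H + H*(-⅓)) = h + (5/H - H/3) = h + 5/H - H/3)
28 + √(d(-7 - 1*6, -12) - 165) = 28 + √((-12 + 5/(-7 - 1*6) - (-7 - 1*6)/3) - 165) = 28 + √((-12 + 5/(-7 - 6) - (-7 - 6)/3) - 165) = 28 + √((-12 + 5/(-13) - ⅓*(-13)) - 165) = 28 + √((-12 + 5*(-1/13) + 13/3) - 165) = 28 + √((-12 - 5/13 + 13/3) - 165) = 28 + √(-314/39 - 165) = 28 + √(-6749/39) = 28 + I*√263211/39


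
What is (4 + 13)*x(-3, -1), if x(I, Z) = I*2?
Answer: -102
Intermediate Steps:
x(I, Z) = 2*I
(4 + 13)*x(-3, -1) = (4 + 13)*(2*(-3)) = 17*(-6) = -102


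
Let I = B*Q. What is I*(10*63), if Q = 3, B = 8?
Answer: 15120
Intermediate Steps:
I = 24 (I = 8*3 = 24)
I*(10*63) = 24*(10*63) = 24*630 = 15120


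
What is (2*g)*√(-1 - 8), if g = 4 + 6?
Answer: 60*I ≈ 60.0*I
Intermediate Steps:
g = 10
(2*g)*√(-1 - 8) = (2*10)*√(-1 - 8) = 20*√(-9) = 20*(3*I) = 60*I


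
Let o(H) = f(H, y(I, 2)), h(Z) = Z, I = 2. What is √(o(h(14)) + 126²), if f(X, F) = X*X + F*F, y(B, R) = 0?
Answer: 14*√82 ≈ 126.78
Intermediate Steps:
f(X, F) = F² + X² (f(X, F) = X² + F² = F² + X²)
o(H) = H² (o(H) = 0² + H² = 0 + H² = H²)
√(o(h(14)) + 126²) = √(14² + 126²) = √(196 + 15876) = √16072 = 14*√82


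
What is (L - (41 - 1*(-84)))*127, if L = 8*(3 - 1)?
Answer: -13843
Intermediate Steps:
L = 16 (L = 8*2 = 16)
(L - (41 - 1*(-84)))*127 = (16 - (41 - 1*(-84)))*127 = (16 - (41 + 84))*127 = (16 - 1*125)*127 = (16 - 125)*127 = -109*127 = -13843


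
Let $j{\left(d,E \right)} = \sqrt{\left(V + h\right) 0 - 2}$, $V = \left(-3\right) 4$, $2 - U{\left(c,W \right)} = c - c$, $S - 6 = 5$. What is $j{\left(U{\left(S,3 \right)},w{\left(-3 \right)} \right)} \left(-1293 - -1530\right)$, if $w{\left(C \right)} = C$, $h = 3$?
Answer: $237 i \sqrt{2} \approx 335.17 i$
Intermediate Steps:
$S = 11$ ($S = 6 + 5 = 11$)
$U{\left(c,W \right)} = 2$ ($U{\left(c,W \right)} = 2 - \left(c - c\right) = 2 - 0 = 2 + 0 = 2$)
$V = -12$
$j{\left(d,E \right)} = i \sqrt{2}$ ($j{\left(d,E \right)} = \sqrt{\left(-12 + 3\right) 0 - 2} = \sqrt{\left(-9\right) 0 - 2} = \sqrt{0 - 2} = \sqrt{-2} = i \sqrt{2}$)
$j{\left(U{\left(S,3 \right)},w{\left(-3 \right)} \right)} \left(-1293 - -1530\right) = i \sqrt{2} \left(-1293 - -1530\right) = i \sqrt{2} \left(-1293 + 1530\right) = i \sqrt{2} \cdot 237 = 237 i \sqrt{2}$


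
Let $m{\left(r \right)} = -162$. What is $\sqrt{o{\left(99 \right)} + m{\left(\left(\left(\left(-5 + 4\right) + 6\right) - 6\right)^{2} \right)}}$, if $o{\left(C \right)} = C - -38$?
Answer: $5 i \approx 5.0 i$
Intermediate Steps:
$o{\left(C \right)} = 38 + C$ ($o{\left(C \right)} = C + 38 = 38 + C$)
$\sqrt{o{\left(99 \right)} + m{\left(\left(\left(\left(-5 + 4\right) + 6\right) - 6\right)^{2} \right)}} = \sqrt{\left(38 + 99\right) - 162} = \sqrt{137 - 162} = \sqrt{-25} = 5 i$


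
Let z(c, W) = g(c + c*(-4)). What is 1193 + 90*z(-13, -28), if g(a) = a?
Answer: 4703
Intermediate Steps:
z(c, W) = -3*c (z(c, W) = c + c*(-4) = c - 4*c = -3*c)
1193 + 90*z(-13, -28) = 1193 + 90*(-3*(-13)) = 1193 + 90*39 = 1193 + 3510 = 4703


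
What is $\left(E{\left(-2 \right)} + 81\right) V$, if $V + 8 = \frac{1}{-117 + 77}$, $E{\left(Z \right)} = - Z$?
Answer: $- \frac{26643}{40} \approx -666.08$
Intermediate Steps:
$V = - \frac{321}{40}$ ($V = -8 + \frac{1}{-117 + 77} = -8 + \frac{1}{-40} = -8 - \frac{1}{40} = - \frac{321}{40} \approx -8.025$)
$\left(E{\left(-2 \right)} + 81\right) V = \left(\left(-1\right) \left(-2\right) + 81\right) \left(- \frac{321}{40}\right) = \left(2 + 81\right) \left(- \frac{321}{40}\right) = 83 \left(- \frac{321}{40}\right) = - \frac{26643}{40}$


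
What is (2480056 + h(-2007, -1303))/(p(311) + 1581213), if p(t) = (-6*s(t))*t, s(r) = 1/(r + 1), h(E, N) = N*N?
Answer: 43449796/16444553 ≈ 2.6422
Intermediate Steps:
h(E, N) = N²
s(r) = 1/(1 + r)
p(t) = -6*t/(1 + t) (p(t) = (-6/(1 + t))*t = -6*t/(1 + t))
(2480056 + h(-2007, -1303))/(p(311) + 1581213) = (2480056 + (-1303)²)/(-6*311/(1 + 311) + 1581213) = (2480056 + 1697809)/(-6*311/312 + 1581213) = 4177865/(-6*311*1/312 + 1581213) = 4177865/(-311/52 + 1581213) = 4177865/(82222765/52) = 4177865*(52/82222765) = 43449796/16444553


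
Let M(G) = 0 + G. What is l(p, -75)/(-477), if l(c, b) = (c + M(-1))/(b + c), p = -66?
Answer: -67/67257 ≈ -0.00099618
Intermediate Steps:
M(G) = G
l(c, b) = (-1 + c)/(b + c) (l(c, b) = (c - 1)/(b + c) = (-1 + c)/(b + c))
l(p, -75)/(-477) = ((-1 - 66)/(-75 - 66))/(-477) = (-67/(-141))*(-1/477) = -1/141*(-67)*(-1/477) = (67/141)*(-1/477) = -67/67257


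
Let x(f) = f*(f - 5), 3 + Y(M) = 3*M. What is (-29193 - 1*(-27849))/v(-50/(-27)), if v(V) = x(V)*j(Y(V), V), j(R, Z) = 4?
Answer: 122472/2125 ≈ 57.634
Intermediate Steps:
Y(M) = -3 + 3*M
x(f) = f*(-5 + f)
v(V) = 4*V*(-5 + V) (v(V) = (V*(-5 + V))*4 = 4*V*(-5 + V))
(-29193 - 1*(-27849))/v(-50/(-27)) = (-29193 - 1*(-27849))/((4*(-50/(-27))*(-5 - 50/(-27)))) = (-29193 + 27849)/((4*(-50*(-1/27))*(-5 - 50*(-1/27)))) = -1344*27/(200*(-5 + 50/27)) = -1344/(4*(50/27)*(-85/27)) = -1344/(-17000/729) = -1344*(-729/17000) = 122472/2125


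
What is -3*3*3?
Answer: -27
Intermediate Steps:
-3*3*3 = -9*3 = -27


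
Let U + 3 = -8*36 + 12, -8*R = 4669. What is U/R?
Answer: 2232/4669 ≈ 0.47805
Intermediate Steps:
R = -4669/8 (R = -⅛*4669 = -4669/8 ≈ -583.63)
U = -279 (U = -3 + (-8*36 + 12) = -3 + (-288 + 12) = -3 - 276 = -279)
U/R = -279/(-4669/8) = -279*(-8/4669) = 2232/4669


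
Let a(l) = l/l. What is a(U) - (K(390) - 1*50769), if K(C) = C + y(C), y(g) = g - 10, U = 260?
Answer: 50000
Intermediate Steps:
y(g) = -10 + g
a(l) = 1
K(C) = -10 + 2*C (K(C) = C + (-10 + C) = -10 + 2*C)
a(U) - (K(390) - 1*50769) = 1 - ((-10 + 2*390) - 1*50769) = 1 - ((-10 + 780) - 50769) = 1 - (770 - 50769) = 1 - 1*(-49999) = 1 + 49999 = 50000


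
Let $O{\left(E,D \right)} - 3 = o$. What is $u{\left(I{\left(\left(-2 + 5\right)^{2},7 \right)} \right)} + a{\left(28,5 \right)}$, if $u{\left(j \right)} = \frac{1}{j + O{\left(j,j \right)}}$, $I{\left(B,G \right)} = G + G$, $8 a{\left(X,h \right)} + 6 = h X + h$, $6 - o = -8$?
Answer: $\frac{4317}{248} \approx 17.407$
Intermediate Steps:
$o = 14$ ($o = 6 - -8 = 6 + 8 = 14$)
$O{\left(E,D \right)} = 17$ ($O{\left(E,D \right)} = 3 + 14 = 17$)
$a{\left(X,h \right)} = - \frac{3}{4} + \frac{h}{8} + \frac{X h}{8}$ ($a{\left(X,h \right)} = - \frac{3}{4} + \frac{h X + h}{8} = - \frac{3}{4} + \frac{X h + h}{8} = - \frac{3}{4} + \frac{h + X h}{8} = - \frac{3}{4} + \left(\frac{h}{8} + \frac{X h}{8}\right) = - \frac{3}{4} + \frac{h}{8} + \frac{X h}{8}$)
$I{\left(B,G \right)} = 2 G$
$u{\left(j \right)} = \frac{1}{17 + j}$ ($u{\left(j \right)} = \frac{1}{j + 17} = \frac{1}{17 + j}$)
$u{\left(I{\left(\left(-2 + 5\right)^{2},7 \right)} \right)} + a{\left(28,5 \right)} = \frac{1}{17 + 2 \cdot 7} + \left(- \frac{3}{4} + \frac{1}{8} \cdot 5 + \frac{1}{8} \cdot 28 \cdot 5\right) = \frac{1}{17 + 14} + \left(- \frac{3}{4} + \frac{5}{8} + \frac{35}{2}\right) = \frac{1}{31} + \frac{139}{8} = \frac{4317}{248}$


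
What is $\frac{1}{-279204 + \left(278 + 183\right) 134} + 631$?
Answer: $\frac{137198329}{217430} \approx 631.0$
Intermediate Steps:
$\frac{1}{-279204 + \left(278 + 183\right) 134} + 631 = \frac{1}{-279204 + 461 \cdot 134} + 631 = \frac{1}{-279204 + 61774} + 631 = \frac{1}{-217430} + 631 = - \frac{1}{217430} + 631 = \frac{137198329}{217430}$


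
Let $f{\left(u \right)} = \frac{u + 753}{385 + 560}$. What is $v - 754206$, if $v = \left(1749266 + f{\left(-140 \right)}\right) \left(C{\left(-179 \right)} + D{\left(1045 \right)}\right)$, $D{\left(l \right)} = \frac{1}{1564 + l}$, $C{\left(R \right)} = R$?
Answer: $- \frac{17196747562108}{54789} \approx -3.1387 \cdot 10^{8}$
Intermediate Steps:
$f{\left(u \right)} = \frac{251}{315} + \frac{u}{945}$ ($f{\left(u \right)} = \frac{753 + u}{945} = \left(753 + u\right) \frac{1}{945} = \frac{251}{315} + \frac{u}{945}$)
$v = - \frac{17155425369574}{54789}$ ($v = \left(1749266 + \left(\frac{251}{315} + \frac{1}{945} \left(-140\right)\right)\right) \left(-179 + \frac{1}{1564 + 1045}\right) = \left(1749266 + \left(\frac{251}{315} - \frac{4}{27}\right)\right) \left(-179 + \frac{1}{2609}\right) = \left(1749266 + \frac{613}{945}\right) \left(-179 + \frac{1}{2609}\right) = \frac{1653056983}{945} \left(- \frac{467010}{2609}\right) = - \frac{17155425369574}{54789} \approx -3.1312 \cdot 10^{8}$)
$v - 754206 = - \frac{17155425369574}{54789} - 754206 = - \frac{17196747562108}{54789}$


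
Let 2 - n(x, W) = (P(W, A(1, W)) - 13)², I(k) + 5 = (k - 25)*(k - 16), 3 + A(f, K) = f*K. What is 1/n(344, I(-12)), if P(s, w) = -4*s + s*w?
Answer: -1/1114567944359 ≈ -8.9721e-13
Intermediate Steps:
A(f, K) = -3 + K*f (A(f, K) = -3 + f*K = -3 + K*f)
I(k) = -5 + (-25 + k)*(-16 + k) (I(k) = -5 + (k - 25)*(k - 16) = -5 + (-25 + k)*(-16 + k))
n(x, W) = 2 - (-13 + W*(-7 + W))² (n(x, W) = 2 - (W*(-4 + (-3 + W*1)) - 13)² = 2 - (W*(-4 + (-3 + W)) - 13)² = 2 - (W*(-7 + W) - 13)² = 2 - (-13 + W*(-7 + W))²)
1/n(344, I(-12)) = 1/(2 - (-13 + (395 + (-12)² - 41*(-12))*(-7 + (395 + (-12)² - 41*(-12))))²) = 1/(2 - (-13 + (395 + 144 + 492)*(-7 + (395 + 144 + 492)))²) = 1/(2 - (-13 + 1031*(-7 + 1031))²) = 1/(2 - (-13 + 1031*1024)²) = 1/(2 - (-13 + 1055744)²) = 1/(2 - 1*1055731²) = 1/(2 - 1*1114567944361) = 1/(2 - 1114567944361) = 1/(-1114567944359) = -1/1114567944359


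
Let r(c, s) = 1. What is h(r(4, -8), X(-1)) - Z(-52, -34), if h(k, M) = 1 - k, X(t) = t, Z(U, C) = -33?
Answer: 33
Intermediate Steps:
h(r(4, -8), X(-1)) - Z(-52, -34) = (1 - 1*1) - 1*(-33) = (1 - 1) + 33 = 0 + 33 = 33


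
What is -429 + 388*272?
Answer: 105107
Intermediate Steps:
-429 + 388*272 = -429 + 105536 = 105107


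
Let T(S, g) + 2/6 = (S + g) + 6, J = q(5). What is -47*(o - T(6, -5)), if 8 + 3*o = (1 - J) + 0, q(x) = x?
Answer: 1504/3 ≈ 501.33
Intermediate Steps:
J = 5
T(S, g) = 17/3 + S + g (T(S, g) = -⅓ + ((S + g) + 6) = -⅓ + (6 + S + g) = 17/3 + S + g)
o = -4 (o = -8/3 + ((1 - 1*5) + 0)/3 = -8/3 + ((1 - 5) + 0)/3 = -8/3 + (-4 + 0)/3 = -8/3 + (⅓)*(-4) = -8/3 - 4/3 = -4)
-47*(o - T(6, -5)) = -47*(-4 - (17/3 + 6 - 5)) = -47*(-4 - 1*20/3) = -47*(-4 - 20/3) = -47*(-32/3) = 1504/3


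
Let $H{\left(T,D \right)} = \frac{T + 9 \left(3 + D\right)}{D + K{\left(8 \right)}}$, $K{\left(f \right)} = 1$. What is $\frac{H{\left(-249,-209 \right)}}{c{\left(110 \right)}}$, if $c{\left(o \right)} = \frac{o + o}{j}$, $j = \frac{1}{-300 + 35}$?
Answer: $- \frac{2103}{12126400} \approx -0.00017342$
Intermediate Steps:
$j = - \frac{1}{265}$ ($j = \frac{1}{-265} = - \frac{1}{265} \approx -0.0037736$)
$H{\left(T,D \right)} = \frac{27 + T + 9 D}{1 + D}$ ($H{\left(T,D \right)} = \frac{T + 9 \left(3 + D\right)}{D + 1} = \frac{T + \left(27 + 9 D\right)}{1 + D} = \frac{27 + T + 9 D}{1 + D}$)
$c{\left(o \right)} = - 530 o$ ($c{\left(o \right)} = \frac{o + o}{- \frac{1}{265}} = 2 o \left(-265\right) = - 530 o$)
$\frac{H{\left(-249,-209 \right)}}{c{\left(110 \right)}} = \frac{\frac{1}{1 - 209} \left(27 - 249 + 9 \left(-209\right)\right)}{\left(-530\right) 110} = \frac{\frac{1}{-208} \left(27 - 249 - 1881\right)}{-58300} = \left(- \frac{1}{208}\right) \left(-2103\right) \left(- \frac{1}{58300}\right) = \frac{2103}{208} \left(- \frac{1}{58300}\right) = - \frac{2103}{12126400}$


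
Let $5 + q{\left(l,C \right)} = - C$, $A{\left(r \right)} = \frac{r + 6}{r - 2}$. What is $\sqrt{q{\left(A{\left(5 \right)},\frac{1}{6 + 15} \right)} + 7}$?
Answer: $\frac{\sqrt{861}}{21} \approx 1.3973$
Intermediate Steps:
$A{\left(r \right)} = \frac{6 + r}{-2 + r}$
$q{\left(l,C \right)} = -5 - C$
$\sqrt{q{\left(A{\left(5 \right)},\frac{1}{6 + 15} \right)} + 7} = \sqrt{\left(-5 - \frac{1}{6 + 15}\right) + 7} = \sqrt{\left(-5 - \frac{1}{21}\right) + 7} = \sqrt{- \frac{106}{21} + 7} = \sqrt{\frac{41}{21}} = \frac{\sqrt{861}}{21}$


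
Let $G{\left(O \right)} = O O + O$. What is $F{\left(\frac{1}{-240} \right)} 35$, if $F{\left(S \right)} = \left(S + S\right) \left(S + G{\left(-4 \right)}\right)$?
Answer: $- \frac{20153}{5760} \approx -3.4988$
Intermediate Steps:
$G{\left(O \right)} = O + O^{2}$ ($G{\left(O \right)} = O^{2} + O = O + O^{2}$)
$F{\left(S \right)} = 2 S \left(12 + S\right)$ ($F{\left(S \right)} = \left(S + S\right) \left(S - 4 \left(1 - 4\right)\right) = 2 S \left(S - -12\right) = 2 S \left(S + 12\right) = 2 S \left(12 + S\right)$)
$F{\left(\frac{1}{-240} \right)} 35 = \frac{2 \left(12 + \frac{1}{-240}\right)}{-240} \cdot 35 = 2 \left(- \frac{1}{240}\right) \left(12 - \frac{1}{240}\right) 35 = 2 \left(- \frac{1}{240}\right) \frac{2879}{240} \cdot 35 = \left(- \frac{2879}{28800}\right) 35 = - \frac{20153}{5760}$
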